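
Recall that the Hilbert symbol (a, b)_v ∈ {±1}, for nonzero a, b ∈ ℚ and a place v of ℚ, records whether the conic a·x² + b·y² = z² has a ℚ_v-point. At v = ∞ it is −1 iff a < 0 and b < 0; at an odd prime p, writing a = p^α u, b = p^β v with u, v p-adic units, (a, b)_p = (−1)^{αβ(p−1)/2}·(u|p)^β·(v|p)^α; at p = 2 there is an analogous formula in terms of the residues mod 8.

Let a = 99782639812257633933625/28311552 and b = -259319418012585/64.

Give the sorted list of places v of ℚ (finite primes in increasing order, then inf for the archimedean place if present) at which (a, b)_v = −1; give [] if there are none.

[2, 3, 17, 23]

(a, b) ≡ (1422435, -5865) mod (ℚ^×)²; places V = {2, 3, 5, 7, 11, 17, 19, 23, 31, ∞}.
(a,b)_17: α=4, u≡12; β=3, v≡6 (mod 17); (12|17)=-1, (6|17)=-1; sign (−1)^0·-1^3·-1^4 = -1.
(a,b)_7: α=5, u≡4; β=2, v≡4 (mod 7); (4|7)=+1, (4|7)=+1; sign (−1)^0·+1^2·+1^5 = +1.
(a,b)_2: α=-20, β=-6; u≡3, v≡7 (mod 8); ε(u)ε(v)=1·1, αω(v)=-20·0, βω(u)=-6·1; sum ≡ 1  ⇒  -1.
(a,b)_31: α=3, u≡25; β=2, v≡16 (mod 31); (25|31)=+1, (16|31)=+1; sign (−1)^0·+1^2·+1^3 = +1.
(a,b)_∞: sgn(1422435)=+, sgn(-5865)=−, so +1.
(a,b)_11: α=2, u≡9; β=0, v≡9 (mod 11); (9|11)=+1, (9|11)=+1; sign (−1)^0·+1^0·+1^2 = +1.
(a,b)_19: α=3, u≡16; β=2, v≡7 (mod 19); (16|19)=+1, (7|19)=+1; sign (−1)^0·+1^2·+1^3 = +1.
(a,b)_5: α=3, u≡2; β=1, v≡2 (mod 5); (2|5)=-1, (2|5)=-1; sign (−1)^0·-1^1·-1^3 = +1.
(a,b)_3: α=-3, u≡1; β=3, v≡1 (mod 3); (1|3)=+1, (1|3)=+1; sign (−1)^1·+1^3·+1^-3 = -1.
(a,b)_23: α=1, u≡11; β=1, v≡15 (mod 23); (11|23)=-1, (15|23)=-1; sign (−1)^1·-1^1·-1^1 = -1.
(1422435, -5865 / ℚ) ramifies at {2, 3, 17, 23}: a division algebra.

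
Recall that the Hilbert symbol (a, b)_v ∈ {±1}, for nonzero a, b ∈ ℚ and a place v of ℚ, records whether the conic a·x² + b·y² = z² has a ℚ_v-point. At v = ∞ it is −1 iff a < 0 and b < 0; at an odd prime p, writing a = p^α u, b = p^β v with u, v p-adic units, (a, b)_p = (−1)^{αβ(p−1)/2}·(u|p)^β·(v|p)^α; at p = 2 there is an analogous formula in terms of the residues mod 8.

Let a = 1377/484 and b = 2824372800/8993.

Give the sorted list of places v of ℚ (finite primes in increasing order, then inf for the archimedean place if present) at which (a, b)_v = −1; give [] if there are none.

Mod squares: a ≡ 17, b ≡ 370481. Check v ∈ {∞, 2, 3, 5, 11, 17, 19, 23, 31, 37}.
v=31: a=31^0·(≡17), b=31^1·(≡16) mod 31; (17|31)=-1, (16|31)=+1; (−1)^{0·1·15}·(-1)^1·(+1)^0 = -1.
v=17: a=17^1·(≡8), b=17^-1·(≡4) mod 17; (8|17)=+1, (4|17)=+1; (−1)^{1·-1·8}·(+1)^-1·(+1)^1 = +1.
v=11: a=11^-2·(≡6), b=11^0·(≡3) mod 11; (6|11)=-1, (3|11)=+1; (−1)^{-2·0·5}·(-1)^0·(+1)^-2 = +1.
v=23: a=23^0·(≡20), b=23^-2·(≡10) mod 23; (20|23)=-1, (10|23)=-1; (−1)^{0·-2·11}·(-1)^-2·(-1)^0 = +1.
v=2: v_2(a)=-2, v_2(b)=6; units ≡ 1, 1 (mod 8); ε·ε+αω+βω = 0·0+-2·0+6·0 ≡ 0  ⇒  (a,b)_2 = +1.
v=5: a=5^0·(≡3), b=5^2·(≡4) mod 5; (3|5)=-1, (4|5)=+1; (−1)^{0·2·2}·(-1)^2·(+1)^0 = +1.
v=∞: 17 > 0 and 370481 > 0  ⇒  (a,b)_∞ = +1.
v=19: a=19^0·(≡1), b=19^1·(≡17) mod 19; (1|19)=+1, (17|19)=+1; (−1)^{0·1·9}·(+1)^1·(+1)^0 = +1.
v=37: a=37^0·(≡15), b=37^1·(≡35) mod 37; (15|37)=-1, (35|37)=-1; (−1)^{0·1·18}·(-1)^1·(-1)^0 = -1.
v=3: a=3^4·(≡2), b=3^4·(≡2) mod 3; (2|3)=-1, (2|3)=-1; (−1)^{4·4·1}·(-1)^4·(-1)^4 = +1.
|Ram(17, 370481)| = 2, even; anisotropic at {31, 37}.

[31, 37]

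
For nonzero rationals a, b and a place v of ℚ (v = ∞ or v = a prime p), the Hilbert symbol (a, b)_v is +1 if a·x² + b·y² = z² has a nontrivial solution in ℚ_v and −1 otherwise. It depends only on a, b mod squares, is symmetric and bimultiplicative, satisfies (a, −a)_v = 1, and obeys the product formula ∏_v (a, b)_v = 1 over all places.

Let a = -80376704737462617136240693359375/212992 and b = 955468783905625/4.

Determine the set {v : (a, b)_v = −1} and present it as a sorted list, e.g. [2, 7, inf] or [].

[13, 31, 41, 43]

(a, b) ≡ (-299, 23883361) mod (ℚ^×)²; places V = {2, 3, 5, 11, 13, 19, 23, 31, 41, 43, ∞}.
(a,b)_3: α=4, u≡1; β=0, v≡1 (mod 3); (1|3)=+1, (1|3)=+1; sign (−1)^0·+1^0·+1^4 = +1.
(a,b)_23: α=5, u≡5; β=3, v≡18 (mod 23); (5|23)=-1, (18|23)=+1; sign (−1)^1·-1^3·+1^5 = +1.
(a,b)_11: α=4, u≡9; β=2, v≡2 (mod 11); (9|11)=+1, (2|11)=-1; sign (−1)^0·+1^2·-1^4 = +1.
(a,b)_41: α=2, u≡30; β=1, v≡24 (mod 41); (30|41)=-1, (24|41)=-1; sign (−1)^0·-1^1·-1^2 = -1.
(a,b)_5: α=10, u≡4; β=4, v≡1 (mod 5); (4|5)=+1, (1|5)=+1; sign (−1)^0·+1^4·+1^10 = +1.
(a,b)_43: α=2, u≡22; β=1, v≡27 (mod 43); (22|43)=-1, (27|43)=-1; sign (−1)^0·-1^1·-1^2 = -1.
(a,b)_19: α=2, u≡7; β=1, v≡17 (mod 19); (7|19)=+1, (17|19)=+1; sign (−1)^0·+1^1·+1^2 = +1.
(a,b)_13: α=-1, u≡12; β=0, v≡7 (mod 13); (12|13)=+1, (7|13)=-1; sign (−1)^0·+1^0·-1^-1 = -1.
(a,b)_31: α=2, u≡11; β=1, v≡28 (mod 31); (11|31)=-1, (28|31)=+1; sign (−1)^0·-1^1·+1^2 = -1.
(a,b)_∞: sgn(-299)=−, sgn(23883361)=+, so +1.
(a,b)_2: α=-14, β=-2; u≡5, v≡1 (mod 8); ε(u)ε(v)=0·0, αω(v)=-14·0, βω(u)=-2·1; sum ≡ 0  ⇒  +1.
Ram(-299, 23883361) = {13, 31, 41, 43}; no ℚ_13-point on the conic.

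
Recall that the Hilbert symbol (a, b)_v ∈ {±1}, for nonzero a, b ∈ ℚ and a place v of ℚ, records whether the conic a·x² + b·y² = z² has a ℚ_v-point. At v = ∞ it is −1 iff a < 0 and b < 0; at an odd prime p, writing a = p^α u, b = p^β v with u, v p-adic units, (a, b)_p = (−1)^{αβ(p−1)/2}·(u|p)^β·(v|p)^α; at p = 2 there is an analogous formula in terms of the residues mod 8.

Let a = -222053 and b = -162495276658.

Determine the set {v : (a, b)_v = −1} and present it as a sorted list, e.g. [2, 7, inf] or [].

[19, inf]

Mod squares: a ≡ -222053, b ≡ -201058. Check v ∈ {∞, 2, 11, 13, 19, 29, 31, 37}.
v=2: v_2(a)=0, v_2(b)=1; units ≡ 3, 7 (mod 8); ε·ε+αω+βω = 1·1+0·0+1·1 ≡ 0  ⇒  (a,b)_2 = +1.
v=19: a=19^1·(≡17), b=19^1·(≡17) mod 19; (17|19)=+1, (17|19)=+1; (−1)^{1·1·9}·(+1)^1·(+1)^1 = -1.
v=37: a=37^0·(≡21), b=37^1·(≡13) mod 37; (21|37)=+1, (13|37)=-1; (−1)^{0·1·18}·(+1)^1·(-1)^0 = +1.
v=31: a=31^1·(≡29), b=31^2·(≡1) mod 31; (29|31)=-1, (1|31)=+1; (−1)^{1·2·15}·(-1)^2·(+1)^1 = +1.
v=11: a=11^0·(≡4), b=11^1·(≡3) mod 11; (4|11)=+1, (3|11)=+1; (−1)^{0·1·5}·(+1)^1·(+1)^0 = +1.
v=13: a=13^1·(≡1), b=13^1·(≡3) mod 13; (1|13)=+1, (3|13)=+1; (−1)^{1·1·6}·(+1)^1·(+1)^1 = +1.
v=29: a=29^1·(≡28), b=29^2·(≡25) mod 29; (28|29)=+1, (25|29)=+1; (−1)^{1·2·14}·(+1)^2·(+1)^1 = +1.
v=∞: -222053 < 0 and -201058 < 0  ⇒  (a,b)_∞ = -1.
|Ram(-222053, -201058)| = 2, even; anisotropic at {19, ∞}.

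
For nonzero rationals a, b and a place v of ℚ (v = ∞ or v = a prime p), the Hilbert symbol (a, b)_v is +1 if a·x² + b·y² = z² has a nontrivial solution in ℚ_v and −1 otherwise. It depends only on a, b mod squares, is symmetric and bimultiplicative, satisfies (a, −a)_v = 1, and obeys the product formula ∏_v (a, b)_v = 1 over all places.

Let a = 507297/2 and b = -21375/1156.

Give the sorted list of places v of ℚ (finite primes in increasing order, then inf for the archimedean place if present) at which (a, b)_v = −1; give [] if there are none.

[7, 17, 19, 29]

(a, b) ≡ (20706, -95) mod (ℚ^×)²; places V = {2, 3, 5, 7, 17, 19, 29, ∞}.
(a,b)_17: α=1, u≡3; β=-2, v≡7 (mod 17); (3|17)=-1, (7|17)=-1; sign (−1)^0·-1^-2·-1^1 = -1.
(a,b)_2: α=-1, β=-2; u≡1, v≡1 (mod 8); ε(u)ε(v)=0·0, αω(v)=-1·0, βω(u)=-2·0; sum ≡ 0  ⇒  +1.
(a,b)_5: α=0, u≡1; β=3, v≡4 (mod 5); (1|5)=+1, (4|5)=+1; sign (−1)^0·+1^3·+1^0 = +1.
(a,b)_29: α=1, u≡3; β=0, v≡15 (mod 29); (3|29)=-1, (15|29)=-1; sign (−1)^0·-1^0·-1^1 = -1.
(a,b)_3: α=1, u≡2; β=2, v≡1 (mod 3); (2|3)=-1, (1|3)=+1; sign (−1)^0·-1^2·+1^1 = +1.
(a,b)_7: α=3, u≡1; β=0, v≡3 (mod 7); (1|7)=+1, (3|7)=-1; sign (−1)^0·+1^0·-1^3 = -1.
(a,b)_19: α=0, u≡8; β=1, v≡14 (mod 19); (8|19)=-1, (14|19)=-1; sign (−1)^0·-1^1·-1^0 = -1.
(a,b)_∞: sgn(20706)=+, sgn(-95)=−, so +1.
|Ram(20706, -95)| = 4, even; anisotropic at {7, 17, 19, 29}.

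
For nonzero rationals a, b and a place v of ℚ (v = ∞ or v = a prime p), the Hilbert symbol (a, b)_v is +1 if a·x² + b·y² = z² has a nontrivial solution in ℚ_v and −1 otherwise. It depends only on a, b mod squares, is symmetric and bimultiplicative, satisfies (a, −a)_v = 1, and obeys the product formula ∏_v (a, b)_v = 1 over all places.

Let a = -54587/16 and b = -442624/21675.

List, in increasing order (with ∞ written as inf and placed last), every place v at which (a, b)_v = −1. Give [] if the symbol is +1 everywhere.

Mod squares: a ≡ -323, b ≡ -5187. Check v ∈ {∞, 2, 3, 5, 7, 13, 17, 19}.
v=13: a=13^2·(≡5), b=13^1·(≡3) mod 13; (5|13)=-1, (3|13)=+1; (−1)^{2·1·6}·(-1)^1·(+1)^2 = -1.
v=3: a=3^0·(≡1), b=3^-1·(≡2) mod 3; (1|3)=+1, (2|3)=-1; (−1)^{0·-1·1}·(+1)^-1·(-1)^0 = +1.
v=5: a=5^0·(≡3), b=5^-2·(≡3) mod 5; (3|5)=-1, (3|5)=-1; (−1)^{0·-2·2}·(-1)^-2·(-1)^0 = +1.
v=17: a=17^1·(≡15), b=17^-2·(≡8) mod 17; (15|17)=+1, (8|17)=+1; (−1)^{1·-2·8}·(+1)^-2·(+1)^1 = +1.
v=19: a=19^1·(≡14), b=19^1·(≡10) mod 19; (14|19)=-1, (10|19)=-1; (−1)^{1·1·9}·(-1)^1·(-1)^1 = -1.
v=2: v_2(a)=-4, v_2(b)=8; units ≡ 5, 5 (mod 8); ε·ε+αω+βω = 0·0+-4·1+8·1 ≡ 0  ⇒  (a,b)_2 = +1.
v=7: a=7^0·(≡3), b=7^1·(≡2) mod 7; (3|7)=-1, (2|7)=+1; (−1)^{0·1·3}·(-1)^1·(+1)^0 = -1.
v=∞: -323 < 0 and -5187 < 0  ⇒  (a,b)_∞ = -1.
|Ram(-323, -5187)| = 4, even; anisotropic at {7, 13, 19, ∞}.

[7, 13, 19, inf]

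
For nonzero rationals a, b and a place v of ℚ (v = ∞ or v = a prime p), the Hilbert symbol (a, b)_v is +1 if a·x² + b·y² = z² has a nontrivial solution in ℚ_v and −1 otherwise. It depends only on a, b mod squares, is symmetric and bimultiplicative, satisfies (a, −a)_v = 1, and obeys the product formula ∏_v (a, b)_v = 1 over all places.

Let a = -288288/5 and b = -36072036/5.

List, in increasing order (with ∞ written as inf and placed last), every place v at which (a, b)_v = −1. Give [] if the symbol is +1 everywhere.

[5, 11, 13, inf]

Mod squares: a ≡ -10010, b ≡ -5. Check v ∈ {∞, 2, 3, 5, 7, 11, 13}.
v=∞: -10010 < 0 and -5 < 0  ⇒  (a,b)_∞ = -1.
v=13: a=13^1·(≡3), b=13^2·(≡11) mod 13; (3|13)=+1, (11|13)=-1; (−1)^{1·2·6}·(+1)^2·(-1)^1 = -1.
v=7: a=7^1·(≡5), b=7^2·(≡1) mod 7; (5|7)=-1, (1|7)=+1; (−1)^{1·2·3}·(-1)^2·(+1)^1 = +1.
v=2: v_2(a)=5, v_2(b)=2; units ≡ 3, 3 (mod 8); ε·ε+αω+βω = 1·1+5·1+2·1 ≡ 0  ⇒  (a,b)_2 = +1.
v=5: a=5^-1·(≡2), b=5^-1·(≡4) mod 5; (2|5)=-1, (4|5)=+1; (−1)^{-1·-1·2}·(-1)^-1·(+1)^-1 = -1.
v=11: a=11^1·(≡1), b=11^2·(≡10) mod 11; (1|11)=+1, (10|11)=-1; (−1)^{1·2·5}·(+1)^2·(-1)^1 = -1.
v=3: a=3^2·(≡1), b=3^2·(≡1) mod 3; (1|3)=+1, (1|3)=+1; (−1)^{2·2·1}·(+1)^2·(+1)^2 = +1.
(-10010, -5 / ℚ) ramifies at {5, 11, 13, ∞}: a division algebra.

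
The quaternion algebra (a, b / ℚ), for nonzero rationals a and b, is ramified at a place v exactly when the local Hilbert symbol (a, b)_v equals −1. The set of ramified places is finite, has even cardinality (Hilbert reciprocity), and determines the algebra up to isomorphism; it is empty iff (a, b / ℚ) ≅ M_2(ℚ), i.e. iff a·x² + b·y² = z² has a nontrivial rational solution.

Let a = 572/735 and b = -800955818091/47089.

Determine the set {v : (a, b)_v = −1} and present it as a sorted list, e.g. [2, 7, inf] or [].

[11, 13]

(a, b) ≡ (2145, -11) mod (ℚ^×)²; places V = {2, 3, 5, 7, 11, 13, 17, 31, 37, ∞}.
(a,b)_7: α=-2, u≡5; β=-2, v≡6 (mod 7); (5|7)=-1, (6|7)=-1; sign (−1)^0·-1^-2·-1^-2 = +1.
(a,b)_3: α=-1, u≡1; β=2, v≡1 (mod 3); (1|3)=+1, (1|3)=+1; sign (−1)^0·+1^2·+1^-1 = +1.
(a,b)_31: α=0, u≡26; β=-2, v≡18 (mod 31); (26|31)=-1, (18|31)=+1; sign (−1)^0·-1^-2·+1^0 = +1.
(a,b)_17: α=0, u≡7; β=2, v≡3 (mod 17); (7|17)=-1, (3|17)=-1; sign (−1)^0·-1^2·-1^0 = +1.
(a,b)_2: α=2, β=0; u≡1, v≡5 (mod 8); ε(u)ε(v)=0·0, αω(v)=2·1, βω(u)=0·0; sum ≡ 0  ⇒  +1.
(a,b)_∞: sgn(2145)=+, sgn(-11)=−, so +1.
(a,b)_11: α=1, u≡7; β=3, v≡6 (mod 11); (7|11)=-1, (6|11)=-1; sign (−1)^1·-1^3·-1^1 = -1.
(a,b)_13: α=1, u≡10; β=2, v≡2 (mod 13); (10|13)=+1, (2|13)=-1; sign (−1)^0·+1^2·-1^1 = -1.
(a,b)_5: α=-1, u≡1; β=0, v≡1 (mod 5); (1|5)=+1, (1|5)=+1; sign (−1)^0·+1^0·+1^-1 = +1.
(a,b)_37: α=0, u≡4; β=2, v≡27 (mod 37); (4|37)=+1, (27|37)=+1; sign (−1)^0·+1^2·+1^0 = +1.
(2145, -11 / ℚ) ramifies at {11, 13}: a division algebra.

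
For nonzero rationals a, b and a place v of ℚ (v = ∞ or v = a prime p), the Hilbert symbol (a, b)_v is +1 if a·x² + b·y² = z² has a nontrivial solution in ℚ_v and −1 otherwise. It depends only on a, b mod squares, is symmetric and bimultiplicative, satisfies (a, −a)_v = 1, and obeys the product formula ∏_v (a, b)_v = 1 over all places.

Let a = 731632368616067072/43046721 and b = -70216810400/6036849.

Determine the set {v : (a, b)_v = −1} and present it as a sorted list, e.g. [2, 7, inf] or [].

[2, 11]

(a, b) ≡ (437, -506) mod (ℚ^×)²; places V = {2, 3, 5, 7, 11, 13, 19, 23, 31, ∞}.
(a,b)_∞: sgn(437)=+, sgn(-506)=−, so +1.
(a,b)_2: α=12, β=5; u≡5, v≡3 (mod 8); ε(u)ε(v)=0·1, αω(v)=12·1, βω(u)=5·1; sum ≡ 1  ⇒  -1.
(a,b)_5: α=0, u≡2; β=2, v≡1 (mod 5); (2|5)=-1, (1|5)=+1; sign (−1)^0·-1^2·+1^0 = +1.
(a,b)_7: α=2, u≡5; β=-2, v≡5 (mod 7); (5|7)=-1, (5|7)=-1; sign (−1)^0·-1^-2·-1^2 = +1.
(a,b)_31: α=0, u≡6; β=2, v≡21 (mod 31); (6|31)=-1, (21|31)=-1; sign (−1)^0·-1^2·-1^0 = +1.
(a,b)_19: α=5, u≡9; β=2, v≡9 (mod 19); (9|19)=+1, (9|19)=+1; sign (−1)^0·+1^2·+1^5 = +1.
(a,b)_23: α=3, u≡11; β=1, v≡1 (mod 23); (11|23)=-1, (1|23)=+1; sign (−1)^1·-1^1·+1^3 = +1.
(a,b)_3: α=-16, u≡2; β=-6, v≡1 (mod 3); (2|3)=-1, (1|3)=+1; sign (−1)^0·-1^-6·+1^-16 = +1.
(a,b)_11: α=2, u≡8; β=1, v≡4 (mod 11); (8|11)=-1, (4|11)=+1; sign (−1)^0·-1^1·+1^2 = -1.
(a,b)_13: α=0, u≡8; β=-2, v≡3 (mod 13); (8|13)=-1, (3|13)=+1; sign (−1)^0·-1^-2·+1^0 = +1.
Ram(437, -506) = {2, 11}; no ℚ_2-point on the conic.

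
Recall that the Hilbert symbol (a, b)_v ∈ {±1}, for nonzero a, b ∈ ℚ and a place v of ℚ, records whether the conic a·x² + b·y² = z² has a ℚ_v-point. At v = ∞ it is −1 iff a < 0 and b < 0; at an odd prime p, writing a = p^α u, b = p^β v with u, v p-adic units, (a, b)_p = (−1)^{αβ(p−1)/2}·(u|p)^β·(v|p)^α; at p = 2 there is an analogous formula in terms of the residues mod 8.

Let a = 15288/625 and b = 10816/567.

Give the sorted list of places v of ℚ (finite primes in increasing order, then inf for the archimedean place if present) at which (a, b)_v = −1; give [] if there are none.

(a, b) ≡ (78, 7) mod (ℚ^×)²; places V = {2, 3, 5, 7, 13, ∞}.
(a,b)_2: α=3, β=6; u≡7, v≡7 (mod 8); ε(u)ε(v)=1·1, αω(v)=3·0, βω(u)=6·0; sum ≡ 1  ⇒  -1.
(a,b)_∞: sgn(78)=+, sgn(7)=+, so +1.
(a,b)_13: α=1, u≡6; β=2, v≡8 (mod 13); (6|13)=-1, (8|13)=-1; sign (−1)^0·-1^2·-1^1 = -1.
(a,b)_7: α=2, u≡2; β=-1, v≡2 (mod 7); (2|7)=+1, (2|7)=+1; sign (−1)^0·+1^-1·+1^2 = +1.
(a,b)_5: α=-4, u≡3; β=0, v≡3 (mod 5); (3|5)=-1, (3|5)=-1; sign (−1)^0·-1^0·-1^-4 = +1.
(a,b)_3: α=1, u≡2; β=-4, v≡1 (mod 3); (2|3)=-1, (1|3)=+1; sign (−1)^0·-1^-4·+1^1 = +1.
(78, 7 / ℚ) ramifies at {2, 13}: a division algebra.

[2, 13]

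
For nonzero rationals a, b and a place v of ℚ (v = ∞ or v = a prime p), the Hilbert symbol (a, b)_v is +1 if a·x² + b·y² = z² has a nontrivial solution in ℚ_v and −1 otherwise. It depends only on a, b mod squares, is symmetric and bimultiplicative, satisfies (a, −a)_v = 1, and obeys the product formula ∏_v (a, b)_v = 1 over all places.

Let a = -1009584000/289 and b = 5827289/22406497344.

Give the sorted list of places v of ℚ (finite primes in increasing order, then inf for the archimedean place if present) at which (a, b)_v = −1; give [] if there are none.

[19, 41]

(a, b) ≡ (-7790, 41) mod (ℚ^×)²; places V = {2, 3, 5, 7, 11, 13, 17, 19, 29, 41, ∞}.
(a,b)_29: α=0, u≡11; β=2, v≡11 (mod 29); (11|29)=-1, (11|29)=-1; sign (−1)^0·-1^2·-1^0 = +1.
(a,b)_41: α=1, u≡13; β=1, v≡39 (mod 41); (13|41)=-1, (39|41)=+1; sign (−1)^0·-1^1·+1^1 = -1.
(a,b)_19: α=1, u≡2; β=0, v≡15 (mod 19); (2|19)=-1, (15|19)=-1; sign (−1)^0·-1^0·-1^1 = -1.
(a,b)_7: α=0, u≡1; β=-2, v≡6 (mod 7); (1|7)=+1, (6|7)=-1; sign (−1)^0·+1^-2·-1^0 = +1.
(a,b)_2: α=7, β=-6; u≡1, v≡1 (mod 8); ε(u)ε(v)=0·0, αω(v)=7·0, βω(u)=-6·0; sum ≡ 0  ⇒  +1.
(a,b)_∞: sgn(-7790)=−, sgn(41)=+, so +1.
(a,b)_17: α=-2, u≡15; β=0, v≡7 (mod 17); (15|17)=+1, (7|17)=-1; sign (−1)^0·+1^0·-1^-2 = +1.
(a,b)_5: α=3, u≡2; β=0, v≡1 (mod 5); (2|5)=-1, (1|5)=+1; sign (−1)^0·-1^0·+1^3 = +1.
(a,b)_3: α=4, u≡1; β=-10, v≡2 (mod 3); (1|3)=+1, (2|3)=-1; sign (−1)^0·+1^-10·-1^4 = +1.
(a,b)_11: α=0, u≡5; β=-2, v≡6 (mod 11); (5|11)=+1, (6|11)=-1; sign (−1)^0·+1^-2·-1^0 = +1.
(a,b)_13: α=0, u≡10; β=2, v≡7 (mod 13); (10|13)=+1, (7|13)=-1; sign (−1)^0·+1^2·-1^0 = +1.
(-7790, 41 / ℚ) ramifies at {19, 41}: a division algebra.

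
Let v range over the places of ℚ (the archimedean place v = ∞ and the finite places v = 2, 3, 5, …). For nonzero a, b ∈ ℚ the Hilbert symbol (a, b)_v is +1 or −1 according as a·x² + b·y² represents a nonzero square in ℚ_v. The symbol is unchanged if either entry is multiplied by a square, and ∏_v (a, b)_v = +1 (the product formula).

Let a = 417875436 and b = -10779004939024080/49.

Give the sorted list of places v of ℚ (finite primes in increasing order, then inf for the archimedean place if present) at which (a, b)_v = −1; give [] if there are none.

Mod squares: a ≡ 10659, b ≡ -5. Check v ∈ {∞, 2, 3, 5, 7, 11, 17, 19}.
v=2: v_2(a)=2, v_2(b)=4; units ≡ 3, 3 (mod 8); ε·ε+αω+βω = 1·1+2·1+4·1 ≡ 1  ⇒  (a,b)_2 = -1.
v=∞: 10659 > 0 and -5 < 0  ⇒  (a,b)_∞ = +1.
v=17: a=17^1·(≡13), b=17^2·(≡7) mod 17; (13|17)=+1, (7|17)=-1; (−1)^{1·2·8}·(+1)^2·(-1)^1 = -1.
v=11: a=11^3·(≡5), b=11^6·(≡2) mod 11; (5|11)=+1, (2|11)=-1; (−1)^{3·6·5}·(+1)^6·(-1)^3 = -1.
v=3: a=3^5·(≡1), b=3^6·(≡1) mod 3; (1|3)=+1, (1|3)=+1; (−1)^{5·6·1}·(+1)^6·(+1)^5 = +1.
v=19: a=19^1·(≡13), b=19^2·(≡14) mod 19; (13|19)=-1, (14|19)=-1; (−1)^{1·2·9}·(-1)^2·(-1)^1 = -1.
v=7: a=7^0·(≡6), b=7^-2·(≡4) mod 7; (6|7)=-1, (4|7)=+1; (−1)^{0·-2·3}·(-1)^-2·(+1)^0 = +1.
v=5: a=5^0·(≡1), b=5^1·(≡1) mod 5; (1|5)=+1, (1|5)=+1; (−1)^{0·1·2}·(+1)^1·(+1)^0 = +1.
Ram(10659, -5) = {2, 11, 17, 19}; no ℚ_2-point on the conic.

[2, 11, 17, 19]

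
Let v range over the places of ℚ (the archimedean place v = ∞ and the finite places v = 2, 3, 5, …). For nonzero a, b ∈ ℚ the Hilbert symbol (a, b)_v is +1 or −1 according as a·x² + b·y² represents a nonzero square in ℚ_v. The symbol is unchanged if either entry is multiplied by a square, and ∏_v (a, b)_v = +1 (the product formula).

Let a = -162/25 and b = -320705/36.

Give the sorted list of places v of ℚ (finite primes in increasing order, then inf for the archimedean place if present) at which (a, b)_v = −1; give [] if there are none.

[2, 5, 7, inf]

(a, b) ≡ (-2, -6545) mod (ℚ^×)²; places V = {2, 3, 5, 7, 11, 17, ∞}.
(a,b)_5: α=-2, u≡3; β=1, v≡4 (mod 5); (3|5)=-1, (4|5)=+1; sign (−1)^0·-1^1·+1^-2 = -1.
(a,b)_17: α=0, u≡1; β=1, v≡11 (mod 17); (1|17)=+1, (11|17)=-1; sign (−1)^0·+1^1·-1^0 = +1.
(a,b)_11: α=0, u≡1; β=1, v≡2 (mod 11); (1|11)=+1, (2|11)=-1; sign (−1)^0·+1^1·-1^0 = +1.
(a,b)_∞: sgn(-2)=−, sgn(-6545)=−, so -1.
(a,b)_7: α=0, u≡5; β=3, v≡3 (mod 7); (5|7)=-1, (3|7)=-1; sign (−1)^0·-1^3·-1^0 = -1.
(a,b)_2: α=1, β=-2; u≡7, v≡7 (mod 8); ε(u)ε(v)=1·1, αω(v)=1·0, βω(u)=-2·0; sum ≡ 1  ⇒  -1.
(a,b)_3: α=4, u≡1; β=-2, v≡1 (mod 3); (1|3)=+1, (1|3)=+1; sign (−1)^0·+1^-2·+1^4 = +1.
(-2, -6545 / ℚ) ramifies at {2, 5, 7, ∞}: a division algebra.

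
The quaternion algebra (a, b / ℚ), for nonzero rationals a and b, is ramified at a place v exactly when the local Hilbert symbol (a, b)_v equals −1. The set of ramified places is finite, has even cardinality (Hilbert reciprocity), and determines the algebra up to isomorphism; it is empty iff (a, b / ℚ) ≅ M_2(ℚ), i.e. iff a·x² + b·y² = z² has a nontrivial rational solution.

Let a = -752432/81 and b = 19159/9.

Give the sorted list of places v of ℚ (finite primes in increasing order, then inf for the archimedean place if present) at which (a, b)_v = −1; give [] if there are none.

(a, b) ≡ (-47027, 391) mod (ℚ^×)²; places V = {2, 3, 7, 17, 23, 31, 37, 41, ∞}.
(a,b)_41: α=1, u≡25; β=0, v≡15 (mod 41); (25|41)=+1, (15|41)=-1; sign (−1)^0·+1^0·-1^1 = -1.
(a,b)_3: α=-4, u≡1; β=-2, v≡1 (mod 3); (1|3)=+1, (1|3)=+1; sign (−1)^0·+1^-2·+1^-4 = +1.
(a,b)_7: α=0, u≡3; β=2, v≡3 (mod 7); (3|7)=-1, (3|7)=-1; sign (−1)^0·-1^2·-1^0 = +1.
(a,b)_31: α=1, u≡18; β=0, v≡7 (mod 31); (18|31)=+1, (7|31)=+1; sign (−1)^0·+1^0·+1^1 = +1.
(a,b)_2: α=4, β=0; u≡5, v≡7 (mod 8); ε(u)ε(v)=0·1, αω(v)=4·0, βω(u)=0·1; sum ≡ 0  ⇒  +1.
(a,b)_17: α=0, u≡3; β=1, v≡10 (mod 17); (3|17)=-1, (10|17)=-1; sign (−1)^0·-1^1·-1^0 = -1.
(a,b)_23: α=0, u≡3; β=1, v≡21 (mod 23); (3|23)=+1, (21|23)=-1; sign (−1)^0·+1^1·-1^0 = +1.
(a,b)_∞: sgn(-47027)=−, sgn(391)=+, so +1.
(a,b)_37: α=1, u≡2; β=0, v≡28 (mod 37); (2|37)=-1, (28|37)=+1; sign (−1)^0·-1^0·+1^1 = +1.
Ram(-47027, 391) = {17, 41}; no ℚ_17-point on the conic.

[17, 41]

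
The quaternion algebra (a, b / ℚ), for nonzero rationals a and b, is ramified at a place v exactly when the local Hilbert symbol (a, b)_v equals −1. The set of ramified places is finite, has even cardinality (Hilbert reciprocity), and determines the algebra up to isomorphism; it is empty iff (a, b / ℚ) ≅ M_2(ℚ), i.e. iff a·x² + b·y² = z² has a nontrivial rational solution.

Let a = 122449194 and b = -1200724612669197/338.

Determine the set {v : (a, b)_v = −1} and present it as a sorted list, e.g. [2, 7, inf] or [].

Mod squares: a ≡ 13605466, b ≡ -61194. Check v ∈ {∞, 2, 3, 7, 11, 13, 23, 29, 31, 47}.
v=3: a=3^2·(≡1), b=3^7·(≡2) mod 3; (1|3)=+1, (2|3)=-1; (−1)^{2·7·1}·(+1)^7·(-1)^2 = +1.
v=11: a=11^0·(≡10), b=11^2·(≡8) mod 11; (10|11)=-1, (8|11)=-1; (−1)^{0·2·5}·(-1)^2·(-1)^0 = +1.
v=7: a=7^1·(≡1), b=7^1·(≡2) mod 7; (1|7)=+1, (2|7)=+1; (−1)^{1·1·3}·(+1)^1·(+1)^1 = -1.
v=2: v_2(a)=1, v_2(b)=-1; units ≡ 5, 3 (mod 8); ε·ε+αω+βω = 0·1+1·1+-1·1 ≡ 0  ⇒  (a,b)_2 = +1.
v=∞: 13605466 > 0 and -61194 < 0  ⇒  (a,b)_∞ = +1.
v=47: a=47^1·(≡45), b=47^1·(≡28) mod 47; (45|47)=-1, (28|47)=+1; (−1)^{1·1·23}·(-1)^1·(+1)^1 = +1.
v=13: a=13^0·(≡10), b=13^-2·(≡4) mod 13; (10|13)=+1, (4|13)=+1; (−1)^{0·-2·6}·(+1)^-2·(+1)^0 = +1.
v=23: a=23^1·(≡22), b=23^2·(≡6) mod 23; (22|23)=-1, (6|23)=+1; (−1)^{1·2·11}·(-1)^2·(+1)^1 = +1.
v=31: a=31^1·(≡16), b=31^1·(≡20) mod 31; (16|31)=+1, (20|31)=+1; (−1)^{1·1·15}·(+1)^1·(+1)^1 = -1.
v=29: a=29^1·(≡15), b=29^2·(≡28) mod 29; (15|29)=-1, (28|29)=+1; (−1)^{1·2·14}·(-1)^2·(+1)^1 = +1.
|Ram(13605466, -61194)| = 2, even; anisotropic at {7, 31}.

[7, 31]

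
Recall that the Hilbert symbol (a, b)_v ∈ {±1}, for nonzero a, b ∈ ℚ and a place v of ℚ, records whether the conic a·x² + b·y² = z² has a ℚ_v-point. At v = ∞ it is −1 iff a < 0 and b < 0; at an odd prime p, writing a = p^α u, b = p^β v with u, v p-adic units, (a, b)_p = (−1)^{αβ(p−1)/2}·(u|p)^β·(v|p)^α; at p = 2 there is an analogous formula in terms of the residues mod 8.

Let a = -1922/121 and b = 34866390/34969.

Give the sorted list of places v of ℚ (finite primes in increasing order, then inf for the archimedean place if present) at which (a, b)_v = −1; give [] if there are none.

Mod squares: a ≡ -2, b ≡ 390. Check v ∈ {∞, 2, 3, 5, 11, 13, 17, 23, 31}.
v=23: a=23^0·(≡17), b=23^2·(≡17) mod 23; (17|23)=-1, (17|23)=-1; (−1)^{0·2·11}·(-1)^2·(-1)^0 = +1.
v=5: a=5^0·(≡3), b=5^1·(≡2) mod 5; (3|5)=-1, (2|5)=-1; (−1)^{0·1·2}·(-1)^1·(-1)^0 = -1.
v=∞: -2 < 0 and 390 > 0  ⇒  (a,b)_∞ = +1.
v=11: a=11^-2·(≡3), b=11^-2·(≡3) mod 11; (3|11)=+1, (3|11)=+1; (−1)^{-2·-2·5}·(+1)^-2·(+1)^-2 = +1.
v=31: a=31^2·(≡11), b=31^0·(≡8) mod 31; (11|31)=-1, (8|31)=+1; (−1)^{2·0·15}·(-1)^0·(+1)^2 = +1.
v=13: a=13^0·(≡7), b=13^3·(≡3) mod 13; (7|13)=-1, (3|13)=+1; (−1)^{0·3·6}·(-1)^3·(+1)^0 = -1.
v=17: a=17^0·(≡8), b=17^-2·(≡1) mod 17; (8|17)=+1, (1|17)=+1; (−1)^{0·-2·8}·(+1)^-2·(+1)^0 = +1.
v=3: a=3^0·(≡1), b=3^1·(≡1) mod 3; (1|3)=+1, (1|3)=+1; (−1)^{0·1·1}·(+1)^1·(+1)^0 = +1.
v=2: v_2(a)=1, v_2(b)=1; units ≡ 7, 3 (mod 8); ε·ε+αω+βω = 1·1+1·1+1·0 ≡ 0  ⇒  (a,b)_2 = +1.
|Ram(-2, 390)| = 2, even; anisotropic at {5, 13}.

[5, 13]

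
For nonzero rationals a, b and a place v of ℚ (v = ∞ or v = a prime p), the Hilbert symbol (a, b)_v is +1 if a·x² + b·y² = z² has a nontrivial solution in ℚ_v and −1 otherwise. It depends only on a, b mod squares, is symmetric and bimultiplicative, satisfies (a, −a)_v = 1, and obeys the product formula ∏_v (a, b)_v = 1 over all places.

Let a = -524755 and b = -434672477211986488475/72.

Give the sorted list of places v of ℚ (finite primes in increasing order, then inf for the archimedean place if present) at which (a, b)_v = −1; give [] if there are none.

(a, b) ≡ (-524755, -381238) mod (ℚ^×)²; places V = {2, 3, 5, 7, 11, 13, 29, 31, 43, 47, ∞}.
(a,b)_47: α=1, u≡21; β=2, v≡41 (mod 47); (21|47)=+1, (41|47)=-1; sign (−1)^0·+1^2·-1^1 = -1.
(a,b)_31: α=0, u≡13; β=1, v≡19 (mod 31); (13|31)=-1, (19|31)=+1; sign (−1)^0·-1^1·+1^0 = -1.
(a,b)_11: α=1, u≡2; β=3, v≡9 (mod 11); (2|11)=-1, (9|11)=+1; sign (−1)^1·-1^3·+1^1 = +1.
(a,b)_7: α=1, u≡5; β=4, v≡3 (mod 7); (5|7)=-1, (3|7)=-1; sign (−1)^0·-1^4·-1^1 = -1.
(a,b)_∞: sgn(-524755)=−, sgn(-381238)=−, so -1.
(a,b)_2: α=0, β=-3; u≡5, v≡5 (mod 8); ε(u)ε(v)=0·0, αω(v)=0·1, βω(u)=-3·1; sum ≡ 1  ⇒  -1.
(a,b)_5: α=1, u≡4; β=2, v≡3 (mod 5); (4|5)=+1, (3|5)=-1; sign (−1)^0·+1^2·-1^1 = -1.
(a,b)_29: α=1, u≡1; β=2, v≡6 (mod 29); (1|29)=+1, (6|29)=+1; sign (−1)^0·+1^2·+1^1 = +1.
(a,b)_43: α=0, u≡17; β=1, v≡31 (mod 43); (17|43)=+1, (31|43)=+1; sign (−1)^0·+1^1·+1^0 = +1.
(a,b)_3: α=0, u≡2; β=-2, v≡2 (mod 3); (2|3)=-1, (2|3)=-1; sign (−1)^0·-1^-2·-1^0 = +1.
(a,b)_13: α=0, u≡3; β=3, v≡11 (mod 13); (3|13)=+1, (11|13)=-1; sign (−1)^0·+1^3·-1^0 = +1.
Ram(-524755, -381238) = {2, 5, 7, 31, 47, ∞}; no ℚ_2-point on the conic.

[2, 5, 7, 31, 47, inf]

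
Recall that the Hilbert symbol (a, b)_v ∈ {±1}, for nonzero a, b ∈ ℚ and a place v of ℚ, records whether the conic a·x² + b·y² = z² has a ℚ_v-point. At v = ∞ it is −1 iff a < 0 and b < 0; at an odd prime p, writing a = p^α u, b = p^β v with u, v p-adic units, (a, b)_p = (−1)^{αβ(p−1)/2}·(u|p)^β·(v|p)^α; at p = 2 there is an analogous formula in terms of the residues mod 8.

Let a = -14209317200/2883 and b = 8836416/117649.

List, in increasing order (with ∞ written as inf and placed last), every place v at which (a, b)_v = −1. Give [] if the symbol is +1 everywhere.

[3, 19, 29, 37]

Mod squares: a ≡ -630591, b ≡ 29. Check v ∈ {∞, 2, 3, 5, 7, 13, 19, 23, 29, 31, 37}.
v=3: a=3^-1·(≡1), b=3^2·(≡2) mod 3; (1|3)=+1, (2|3)=-1; (−1)^{-1·2·1}·(+1)^2·(-1)^-1 = -1.
v=∞: -630591 < 0 and 29 > 0  ⇒  (a,b)_∞ = +1.
v=23: a=23^1·(≡20), b=23^2·(≡13) mod 23; (20|23)=-1, (13|23)=+1; (−1)^{1·2·11}·(-1)^2·(+1)^1 = +1.
v=37: a=37^1·(≡19), b=37^0·(≡20) mod 37; (19|37)=-1, (20|37)=-1; (−1)^{1·0·18}·(-1)^0·(-1)^1 = -1.
v=29: a=29^0·(≡2), b=29^1·(≡7) mod 29; (2|29)=-1, (7|29)=+1; (−1)^{0·1·14}·(-1)^1·(+1)^0 = -1.
v=2: v_2(a)=4, v_2(b)=6; units ≡ 1, 5 (mod 8); ε·ε+αω+βω = 0·0+4·1+6·0 ≡ 0  ⇒  (a,b)_2 = +1.
v=19: a=19^1·(≡17), b=19^0·(≡10) mod 19; (17|19)=+1, (10|19)=-1; (−1)^{1·0·9}·(+1)^0·(-1)^1 = -1.
v=7: a=7^0·(≡1), b=7^-6·(≡1) mod 7; (1|7)=+1, (1|7)=+1; (−1)^{0·-6·3}·(+1)^-6·(+1)^0 = +1.
v=5: a=5^2·(≡4), b=5^0·(≡4) mod 5; (4|5)=+1, (4|5)=+1; (−1)^{2·0·2}·(+1)^0·(+1)^2 = +1.
v=13: a=13^3·(≡3), b=13^0·(≡9) mod 13; (3|13)=+1, (9|13)=+1; (−1)^{3·0·6}·(+1)^0·(+1)^3 = +1.
v=31: a=31^-2·(≡21), b=31^0·(≡13) mod 31; (21|31)=-1, (13|31)=-1; (−1)^{-2·0·15}·(-1)^0·(-1)^-2 = +1.
|Ram(-630591, 29)| = 4, even; anisotropic at {3, 19, 29, 37}.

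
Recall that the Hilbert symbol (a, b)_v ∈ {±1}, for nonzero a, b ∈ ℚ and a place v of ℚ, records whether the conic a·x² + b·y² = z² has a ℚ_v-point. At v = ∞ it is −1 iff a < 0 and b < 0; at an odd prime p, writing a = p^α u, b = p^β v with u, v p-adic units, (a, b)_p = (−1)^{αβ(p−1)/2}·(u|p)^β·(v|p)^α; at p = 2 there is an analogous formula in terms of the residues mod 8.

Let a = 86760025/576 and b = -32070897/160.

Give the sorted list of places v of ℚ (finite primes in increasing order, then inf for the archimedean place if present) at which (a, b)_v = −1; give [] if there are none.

[23, 37, 41, 43]

Mod squares: a ≡ 28681, b ≡ -439930. Check v ∈ {∞, 2, 3, 5, 11, 23, 29, 37, 41, 43}.
v=5: a=5^2·(≡1), b=5^-1·(≡4) mod 5; (1|5)=+1, (4|5)=+1; (−1)^{2·-1·2}·(+1)^-1·(+1)^2 = +1.
v=∞: 28681 > 0 and -439930 < 0  ⇒  (a,b)_∞ = +1.
v=29: a=29^1·(≡15), b=29^1·(≡15) mod 29; (15|29)=-1, (15|29)=-1; (−1)^{1·1·14}·(-1)^1·(-1)^1 = +1.
v=2: v_2(a)=-6, v_2(b)=-5; units ≡ 1, 3 (mod 8); ε·ε+αω+βω = 0·1+-6·1+-5·0 ≡ 0  ⇒  (a,b)_2 = +1.
v=43: a=43^1·(≡27), b=43^0·(≡28) mod 43; (27|43)=-1, (28|43)=-1; (−1)^{1·0·21}·(-1)^0·(-1)^1 = -1.
v=11: a=11^2·(≡3), b=11^0·(≡9) mod 11; (3|11)=+1, (9|11)=+1; (−1)^{2·0·5}·(+1)^0·(+1)^2 = +1.
v=3: a=3^-2·(≡1), b=3^6·(≡2) mod 3; (1|3)=+1, (2|3)=-1; (−1)^{-2·6·1}·(+1)^6·(-1)^-2 = +1.
v=41: a=41^0·(≡24), b=41^1·(≡15) mod 41; (24|41)=-1, (15|41)=-1; (−1)^{0·1·20}·(-1)^1·(-1)^0 = -1.
v=37: a=37^0·(≡8), b=37^1·(≡20) mod 37; (8|37)=-1, (20|37)=-1; (−1)^{0·1·18}·(-1)^1·(-1)^0 = -1.
v=23: a=23^1·(≡14), b=23^0·(≡19) mod 23; (14|23)=-1, (19|23)=-1; (−1)^{1·0·11}·(-1)^0·(-1)^1 = -1.
(28681, -439930 / ℚ) ramifies at {23, 37, 41, 43}: a division algebra.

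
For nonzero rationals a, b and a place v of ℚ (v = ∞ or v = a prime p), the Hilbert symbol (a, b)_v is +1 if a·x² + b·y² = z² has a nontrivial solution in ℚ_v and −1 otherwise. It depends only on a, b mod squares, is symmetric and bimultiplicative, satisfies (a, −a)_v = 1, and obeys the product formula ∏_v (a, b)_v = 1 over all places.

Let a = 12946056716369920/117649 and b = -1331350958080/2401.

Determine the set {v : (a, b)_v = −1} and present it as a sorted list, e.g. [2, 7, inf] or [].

[]

(a, b) ≡ (1105, -55) mod (ℚ^×)²; places V = {2, 5, 7, 11, 13, 17, ∞}.
(a,b)_2: α=14, β=12; u≡1, v≡1 (mod 8); ε(u)ε(v)=0·0, αω(v)=14·0, βω(u)=12·0; sum ≡ 0  ⇒  +1.
(a,b)_17: α=3, u≡6; β=2, v≡15 (mod 17); (6|17)=-1, (15|17)=+1; sign (−1)^0·-1^2·+1^3 = +1.
(a,b)_11: α=4, u≡9; β=3, v≡8 (mod 11); (9|11)=+1, (8|11)=-1; sign (−1)^0·+1^3·-1^4 = +1.
(a,b)_7: α=-6, u≡3; β=-4, v≡4 (mod 7); (3|7)=-1, (4|7)=+1; sign (−1)^0·-1^-4·+1^-6 = +1.
(a,b)_13: α=3, u≡8; β=2, v≡9 (mod 13); (8|13)=-1, (9|13)=+1; sign (−1)^0·-1^2·+1^3 = +1.
(a,b)_5: α=1, u≡1; β=1, v≡4 (mod 5); (1|5)=+1, (4|5)=+1; sign (−1)^0·+1^1·+1^1 = +1.
(a,b)_∞: sgn(1105)=+, sgn(-55)=−, so +1.
Ram(a, b) = ∅: the form 1105·x² + -55·y² − z² is isotropic over every ℚ_v, so by Hasse–Minkowski it is isotropic over ℚ.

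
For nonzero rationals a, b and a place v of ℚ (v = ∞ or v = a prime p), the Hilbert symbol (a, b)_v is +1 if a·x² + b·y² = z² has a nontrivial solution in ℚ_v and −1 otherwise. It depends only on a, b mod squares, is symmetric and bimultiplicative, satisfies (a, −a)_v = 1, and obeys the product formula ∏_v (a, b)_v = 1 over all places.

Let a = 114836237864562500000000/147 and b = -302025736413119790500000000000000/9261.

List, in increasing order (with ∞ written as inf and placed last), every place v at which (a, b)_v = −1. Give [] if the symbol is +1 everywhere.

Mod squares: a ≡ 51, b ≡ -4849845. Check v ∈ {∞, 2, 3, 5, 7, 11, 13, 17, 19}.
v=∞: 51 > 0 and -4849845 < 0  ⇒  (a,b)_∞ = +1.
v=3: a=3^-1·(≡2), b=3^-3·(≡1) mod 3; (2|3)=-1, (1|3)=+1; (−1)^{-1·-3·1}·(-1)^-3·(+1)^-1 = +1.
v=17: a=17^1·(≡10), b=17^1·(≡16) mod 17; (10|17)=-1, (16|17)=+1; (−1)^{1·1·8}·(-1)^1·(+1)^1 = -1.
v=7: a=7^-2·(≡2), b=7^-3·(≡2) mod 7; (2|7)=+1, (2|7)=+1; (−1)^{-2·-3·3}·(+1)^-3·(+1)^-2 = +1.
v=19: a=19^2·(≡12), b=19^3·(≡12) mod 19; (12|19)=-1, (12|19)=-1; (−1)^{2·3·9}·(-1)^3·(-1)^2 = -1.
v=13: a=13^2·(≡1), b=13^3·(≡10) mod 13; (1|13)=+1, (10|13)=+1; (−1)^{2·3·6}·(+1)^3·(+1)^2 = +1.
v=5: a=5^12·(≡4), b=5^15·(≡1) mod 5; (4|5)=+1, (1|5)=+1; (−1)^{12·15·2}·(+1)^15·(+1)^12 = +1.
v=2: v_2(a)=8, v_2(b)=14; units ≡ 3, 3 (mod 8); ε·ε+αω+βω = 1·1+8·1+14·1 ≡ 1  ⇒  (a,b)_2 = -1.
v=11: a=11^6·(≡2), b=11^9·(≡10) mod 11; (2|11)=-1, (10|11)=-1; (−1)^{6·9·5}·(-1)^9·(-1)^6 = -1.
Ram(51, -4849845) = {2, 11, 17, 19}; no ℚ_2-point on the conic.

[2, 11, 17, 19]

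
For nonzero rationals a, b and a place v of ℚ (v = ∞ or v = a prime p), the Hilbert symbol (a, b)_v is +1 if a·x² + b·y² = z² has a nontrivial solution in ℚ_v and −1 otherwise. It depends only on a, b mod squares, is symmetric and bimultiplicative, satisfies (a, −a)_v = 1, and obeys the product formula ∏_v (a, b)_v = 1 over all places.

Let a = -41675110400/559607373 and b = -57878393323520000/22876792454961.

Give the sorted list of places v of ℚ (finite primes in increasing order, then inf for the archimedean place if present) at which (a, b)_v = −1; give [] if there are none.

[2, inf]

Mod squares: a ≡ -182, b ≡ -62. Check v ∈ {∞, 2, 3, 5, 7, 11, 13, 31}.
v=11: a=11^2·(≡5), b=11^2·(≡3) mod 11; (5|11)=+1, (3|11)=+1; (−1)^{2·2·5}·(+1)^2·(+1)^2 = +1.
v=∞: -182 < 0 and -62 < 0  ⇒  (a,b)_∞ = -1.
v=3: a=3^-16·(≡1), b=3^-28·(≡1) mod 3; (1|3)=+1, (1|3)=+1; (−1)^{-16·-28·1}·(+1)^-28·(+1)^-16 = +1.
v=5: a=5^2·(≡3), b=5^4·(≡3) mod 5; (3|5)=-1, (3|5)=-1; (−1)^{2·4·2}·(-1)^4·(-1)^2 = +1.
v=2: v_2(a)=11, v_2(b)=19; units ≡ 5, 1 (mod 8); ε·ε+αω+βω = 0·0+11·0+19·1 ≡ 1  ⇒  (a,b)_2 = -1.
v=13: a=13^-1·(≡4), b=13^0·(≡1) mod 13; (4|13)=+1, (1|13)=+1; (−1)^{-1·0·6}·(+1)^0·(+1)^-1 = +1.
v=7: a=7^1·(≡2), b=7^2·(≡2) mod 7; (2|7)=+1, (2|7)=+1; (−1)^{1·2·3}·(+1)^2·(+1)^1 = +1.
v=31: a=31^2·(≡16), b=31^3·(≡6) mod 31; (16|31)=+1, (6|31)=-1; (−1)^{2·3·15}·(+1)^3·(-1)^2 = +1.
|Ram(-182, -62)| = 2, even; anisotropic at {2, ∞}.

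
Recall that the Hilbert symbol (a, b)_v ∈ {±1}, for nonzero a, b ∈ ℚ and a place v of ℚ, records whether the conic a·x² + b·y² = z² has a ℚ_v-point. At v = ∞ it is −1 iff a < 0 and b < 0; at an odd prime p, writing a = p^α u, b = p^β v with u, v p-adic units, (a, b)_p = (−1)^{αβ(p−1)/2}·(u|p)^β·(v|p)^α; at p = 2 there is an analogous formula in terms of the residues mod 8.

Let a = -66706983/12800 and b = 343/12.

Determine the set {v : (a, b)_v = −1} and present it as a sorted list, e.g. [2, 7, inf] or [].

Mod squares: a ≡ -14, b ≡ 21. Check v ∈ {∞, 2, 3, 5, 7}.
v=3: a=3^4·(≡1), b=3^-1·(≡1) mod 3; (1|3)=+1, (1|3)=+1; (−1)^{4·-1·1}·(+1)^-1·(+1)^4 = +1.
v=2: v_2(a)=-9, v_2(b)=-2; units ≡ 1, 5 (mod 8); ε·ε+αω+βω = 0·0+-9·1+-2·0 ≡ 1  ⇒  (a,b)_2 = -1.
v=∞: -14 < 0 and 21 > 0  ⇒  (a,b)_∞ = +1.
v=7: a=7^7·(≡6), b=7^3·(≡3) mod 7; (6|7)=-1, (3|7)=-1; (−1)^{7·3·3}·(-1)^3·(-1)^7 = -1.
v=5: a=5^-2·(≡1), b=5^0·(≡4) mod 5; (1|5)=+1, (4|5)=+1; (−1)^{-2·0·2}·(+1)^0·(+1)^-2 = +1.
Ram(-14, 21) = {2, 7}; no ℚ_2-point on the conic.

[2, 7]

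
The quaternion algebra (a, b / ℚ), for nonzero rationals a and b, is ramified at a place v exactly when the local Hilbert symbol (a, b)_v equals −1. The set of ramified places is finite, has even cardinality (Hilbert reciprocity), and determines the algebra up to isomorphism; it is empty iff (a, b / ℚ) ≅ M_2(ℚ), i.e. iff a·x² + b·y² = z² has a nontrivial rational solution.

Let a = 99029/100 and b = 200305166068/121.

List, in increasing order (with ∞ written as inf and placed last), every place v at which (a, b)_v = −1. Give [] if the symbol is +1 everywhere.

(a, b) ≡ (2021, 462637) mod (ℚ^×)²; places V = {2, 5, 7, 11, 29, 43, 47, 53, ∞}.
(a,b)_47: α=1, u≡30; β=2, v≡3 (mod 47); (30|47)=-1, (3|47)=+1; sign (−1)^0·-1^2·+1^1 = +1.
(a,b)_43: α=1, u≡14; β=1, v≡41 (mod 43); (14|43)=+1, (41|43)=+1; sign (−1)^1·+1^1·+1^1 = -1.
(a,b)_5: α=-2, u≡1; β=0, v≡3 (mod 5); (1|5)=+1, (3|5)=-1; sign (−1)^0·+1^0·-1^-2 = +1.
(a,b)_∞: sgn(2021)=+, sgn(462637)=+, so +1.
(a,b)_7: α=2, u≡6; β=3, v≡4 (mod 7); (6|7)=-1, (4|7)=+1; sign (−1)^0·-1^3·+1^2 = -1.
(a,b)_2: α=-2, β=2; u≡5, v≡5 (mod 8); ε(u)ε(v)=0·0, αω(v)=-2·1, βω(u)=2·1; sum ≡ 0  ⇒  +1.
(a,b)_29: α=0, u≡4; β=1, v≡8 (mod 29); (4|29)=+1, (8|29)=-1; sign (−1)^0·+1^1·-1^0 = +1.
(a,b)_11: α=0, u≡7; β=-2, v≡7 (mod 11); (7|11)=-1, (7|11)=-1; sign (−1)^0·-1^-2·-1^0 = +1.
(a,b)_53: α=0, u≡40; β=1, v≡42 (mod 53); (40|53)=+1, (42|53)=+1; sign (−1)^0·+1^1·+1^0 = +1.
|Ram(2021, 462637)| = 2, even; anisotropic at {7, 43}.

[7, 43]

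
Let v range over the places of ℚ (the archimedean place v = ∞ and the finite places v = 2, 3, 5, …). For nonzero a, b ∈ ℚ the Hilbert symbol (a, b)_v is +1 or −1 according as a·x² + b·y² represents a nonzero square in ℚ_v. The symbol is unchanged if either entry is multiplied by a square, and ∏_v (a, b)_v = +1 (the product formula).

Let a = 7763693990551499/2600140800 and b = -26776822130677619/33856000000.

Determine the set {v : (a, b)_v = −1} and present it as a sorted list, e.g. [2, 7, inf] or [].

Mod squares: a ≡ 57057, b ≡ -19019. Check v ∈ {∞, 2, 3, 5, 7, 11, 13, 17, 19, 23, 59}.
v=3: a=3^-1·(≡2), b=3^0·(≡1) mod 3; (2|3)=-1, (1|3)=+1; (−1)^{-1·0·1}·(-1)^0·(+1)^-1 = +1.
v=7: a=7^5·(≡5), b=7^3·(≡6) mod 7; (5|7)=-1, (6|7)=-1; (−1)^{5·3·3}·(-1)^3·(-1)^5 = -1.
v=23: a=23^-2·(≡14), b=23^-2·(≡12) mod 23; (14|23)=-1, (12|23)=+1; (−1)^{-2·-2·11}·(-1)^-2·(+1)^-2 = +1.
v=2: v_2(a)=-16, v_2(b)=-12; units ≡ 1, 5 (mod 8); ε·ε+αω+βω = 0·0+-16·1+-12·0 ≡ 0  ⇒  (a,b)_2 = +1.
v=17: a=17^2·(≡10), b=17^2·(≡9) mod 17; (10|17)=-1, (9|17)=+1; (−1)^{2·2·8}·(-1)^2·(+1)^2 = +1.
v=13: a=13^3·(≡7), b=13^5·(≡8) mod 13; (7|13)=-1, (8|13)=-1; (−1)^{3·5·6}·(-1)^5·(-1)^3 = +1.
v=5: a=5^-2·(≡2), b=5^-6·(≡4) mod 5; (2|5)=-1, (4|5)=+1; (−1)^{-2·-6·2}·(-1)^-6·(+1)^-2 = +1.
v=11: a=11^1·(≡2), b=11^1·(≡1) mod 11; (2|11)=-1, (1|11)=+1; (−1)^{1·1·5}·(-1)^1·(+1)^1 = +1.
v=∞: 57057 > 0 and -19019 < 0  ⇒  (a,b)_∞ = +1.
v=59: a=59^2·(≡29), b=59^2·(≡11) mod 59; (29|59)=+1, (11|59)=-1; (−1)^{2·2·29}·(+1)^2·(-1)^2 = +1.
v=19: a=19^1·(≡6), b=19^1·(≡17) mod 19; (6|19)=+1, (17|19)=+1; (−1)^{1·1·9}·(+1)^1·(+1)^1 = -1.
|Ram(57057, -19019)| = 2, even; anisotropic at {7, 19}.

[7, 19]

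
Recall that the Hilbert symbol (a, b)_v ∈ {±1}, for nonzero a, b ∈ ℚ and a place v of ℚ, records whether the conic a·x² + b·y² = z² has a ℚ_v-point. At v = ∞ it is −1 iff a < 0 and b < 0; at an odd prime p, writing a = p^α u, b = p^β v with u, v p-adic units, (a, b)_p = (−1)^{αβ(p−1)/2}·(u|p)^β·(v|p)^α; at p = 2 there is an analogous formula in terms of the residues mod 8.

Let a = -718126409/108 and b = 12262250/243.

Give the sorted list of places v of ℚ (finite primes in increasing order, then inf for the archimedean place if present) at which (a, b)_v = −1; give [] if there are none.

[2, 5, 7, 11]

Mod squares: a ≡ -3003, b ≡ 30030. Check v ∈ {∞, 2, 3, 5, 7, 11, 13}.
v=7: a=7^3·(≡3), b=7^3·(≡3) mod 7; (3|7)=-1, (3|7)=-1; (−1)^{3·3·3}·(-1)^3·(-1)^3 = -1.
v=2: v_2(a)=-2, v_2(b)=1; units ≡ 5, 7 (mod 8); ε·ε+αω+βω = 0·1+-2·0+1·1 ≡ 1  ⇒  (a,b)_2 = -1.
v=11: a=11^5·(≡2), b=11^1·(≡10) mod 11; (2|11)=-1, (10|11)=-1; (−1)^{5·1·5}·(-1)^1·(-1)^5 = -1.
v=5: a=5^0·(≡2), b=5^3·(≡1) mod 5; (2|5)=-1, (1|5)=+1; (−1)^{0·3·2}·(-1)^3·(+1)^0 = -1.
v=∞: -3003 < 0 and 30030 > 0  ⇒  (a,b)_∞ = +1.
v=13: a=13^1·(≡1), b=13^1·(≡1) mod 13; (1|13)=+1, (1|13)=+1; (−1)^{1·1·6}·(+1)^1·(+1)^1 = +1.
v=3: a=3^-3·(≡1), b=3^-5·(≡2) mod 3; (1|3)=+1, (2|3)=-1; (−1)^{-3·-5·1}·(+1)^-5·(-1)^-3 = +1.
Ram(-3003, 30030) = {2, 5, 7, 11}; no ℚ_2-point on the conic.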